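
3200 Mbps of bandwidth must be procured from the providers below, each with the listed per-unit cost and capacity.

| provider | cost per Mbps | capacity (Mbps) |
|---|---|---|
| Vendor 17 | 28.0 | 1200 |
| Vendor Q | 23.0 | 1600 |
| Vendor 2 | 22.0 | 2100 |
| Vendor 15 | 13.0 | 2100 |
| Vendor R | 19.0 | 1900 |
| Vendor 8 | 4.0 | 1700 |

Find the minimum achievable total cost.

26300

Fill from the cheapest provider first.
Vendor 8 at 4.0: take all 1700 Mbps → 1500 still needed.
Vendor 15 (13.0): take the remaining 1500 → done.
Vendor R, Vendor 2, Vendor Q, Vendor 17: unused.
Cost = 1700×4.0 + 1500×13.0 = 26300.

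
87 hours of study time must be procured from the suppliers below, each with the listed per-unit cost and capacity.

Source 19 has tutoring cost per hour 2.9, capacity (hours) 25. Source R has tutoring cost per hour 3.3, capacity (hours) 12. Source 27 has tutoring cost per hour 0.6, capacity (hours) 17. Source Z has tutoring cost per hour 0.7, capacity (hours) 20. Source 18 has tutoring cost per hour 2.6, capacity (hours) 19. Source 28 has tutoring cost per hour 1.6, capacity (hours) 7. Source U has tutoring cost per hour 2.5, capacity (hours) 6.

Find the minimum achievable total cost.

Use suppliers in increasing cost order.
Source 27 (0.6): use full 17 → 70 hours to go.
Take 20 from Source Z at 0.7 → need 50 more.
Take 7 from Source 28 at 1.6 → need 43 more.
Source U (2.5): use full 6 → 37 hours to go.
Source 18 at 2.6: take all 19 hours → 18 still needed.
Source 19 (2.9): take the remaining 18 → done.
Source R: unused.
Cost = 17×0.6 + 20×0.7 + 7×1.6 + 6×2.5 + 19×2.6 + 18×2.9 = 152.

152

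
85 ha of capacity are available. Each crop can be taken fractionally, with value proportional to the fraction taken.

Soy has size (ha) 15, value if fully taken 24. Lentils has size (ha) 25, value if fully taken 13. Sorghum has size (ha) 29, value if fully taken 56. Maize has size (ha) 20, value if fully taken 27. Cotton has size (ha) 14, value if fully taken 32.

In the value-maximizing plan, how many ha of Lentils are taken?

Rank by value-to-size ratio: Cotton 32/14≈2.29, Sorghum 56/29≈1.93, Soy 24/15≈1.6, Maize 27/20≈1.35, Lentils 13/25≈0.52.
All 14 ha of Cotton fit (value 32) — 71 remain.
All 29 ha of Sorghum fit (value 56) — 42 remain.
All 15 ha of Soy fit (value 24) — 27 remain.
Maize: take in full, 20 ha for value 27 — 7 left.
Only 7 ha remain; take 7/25 of Lentils for value 13×7/25 = 3.64.

7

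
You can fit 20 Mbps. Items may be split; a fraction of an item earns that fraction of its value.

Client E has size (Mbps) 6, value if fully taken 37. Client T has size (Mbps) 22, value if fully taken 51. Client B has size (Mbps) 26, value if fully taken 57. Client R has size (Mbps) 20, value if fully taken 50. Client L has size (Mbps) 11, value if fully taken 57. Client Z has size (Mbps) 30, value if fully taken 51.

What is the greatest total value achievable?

Best value per unit of size first: Client E 37/6≈6.17, Client L 57/11≈5.18, Client R 50/20≈2.5, Client T 51/22≈2.32, Client B 57/26≈2.19, Client Z 51/30≈1.7.
Client E: take in full, 6 Mbps for value 37 ; 14 left.
Take all of Client L (11 Mbps, value 57) ; 3 Mbps left.
3 Mbps left: a 3/20 share of Client R gives 50×3/20 = 7.5.
Total value = 101.5.

101.5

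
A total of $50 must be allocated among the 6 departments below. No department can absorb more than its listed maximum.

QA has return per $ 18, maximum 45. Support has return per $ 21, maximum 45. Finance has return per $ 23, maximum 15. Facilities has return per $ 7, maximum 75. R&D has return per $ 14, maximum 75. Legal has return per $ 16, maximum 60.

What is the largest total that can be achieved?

Highest return per $ first: Finance 23 > Support 21 > QA 18 > Legal 16 > R&D 14 > Facilities 7.
Give Finance 15 to hit its cap of 15 → 35 left.
Support: +35 (room for 45) → 35. Pool exhausted.
Total = 21×35 + 23×15 = 1080.

1080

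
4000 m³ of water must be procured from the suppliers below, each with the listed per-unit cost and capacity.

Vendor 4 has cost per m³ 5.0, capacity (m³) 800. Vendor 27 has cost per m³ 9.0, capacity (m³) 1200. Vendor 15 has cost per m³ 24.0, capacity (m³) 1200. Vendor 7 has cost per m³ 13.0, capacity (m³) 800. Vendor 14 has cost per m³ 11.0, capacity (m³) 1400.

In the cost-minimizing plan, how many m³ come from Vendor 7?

Fill from the cheapest supplier first.
Vendor 4 (5.0): use full 800 — 3200 m³ to go.
Take 1200 from Vendor 27 at 9.0 — need 2000 more.
Vendor 14 (11.0): use full 1400 — 600 m³ to go.
Take 600 from Vendor 7 at 13.0 to finish.
Vendor 15: unused.

600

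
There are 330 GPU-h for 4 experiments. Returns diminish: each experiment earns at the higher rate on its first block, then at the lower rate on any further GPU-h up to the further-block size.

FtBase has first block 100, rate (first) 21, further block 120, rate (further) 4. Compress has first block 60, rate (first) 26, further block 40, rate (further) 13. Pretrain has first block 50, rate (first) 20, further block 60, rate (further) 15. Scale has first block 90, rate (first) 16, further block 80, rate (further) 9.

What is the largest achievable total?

6550

Treat each block as its own option and order by rate: Compress/T1 26 > FtBase/T1 21 > Pretrain/T1 20 > Scale/T1 16 > Pretrain/T2 15 > Compress/T2 13 > Scale/T2 9 > FtBase/T2 4.
Compress/T1 (26): +60 — 270 left.
FtBase/T1 (21): +100 — 170 left.
Fill Pretrain T1 block (50 at 20) — 120 left.
Scale T1 at 16: fill all 90 — 30 left.
Pretrain/T2: +30 of 60 at 15; pool empty.
Total = 26×60 + 21×100 + 20×50 + 16×90 + 15×30 = 6550.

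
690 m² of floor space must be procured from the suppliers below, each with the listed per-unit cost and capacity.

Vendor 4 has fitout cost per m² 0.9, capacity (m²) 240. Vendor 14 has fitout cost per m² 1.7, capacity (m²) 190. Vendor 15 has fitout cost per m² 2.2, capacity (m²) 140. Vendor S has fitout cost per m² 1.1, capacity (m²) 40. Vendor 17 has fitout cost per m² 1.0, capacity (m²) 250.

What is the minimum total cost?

Fill from the cheapest supplier first.
Vendor 4 at 0.9: take all 240 m² — 450 still needed.
Take 250 from Vendor 17 at 1.0 — need 200 more.
Vendor S at 1.1: take all 40 m² — 160 still needed.
Vendor 14 (1.7): take the remaining 160 — done.
Vendor 15: unused.
Cost = 240×0.9 + 250×1.0 + 40×1.1 + 160×1.7 = 782.

782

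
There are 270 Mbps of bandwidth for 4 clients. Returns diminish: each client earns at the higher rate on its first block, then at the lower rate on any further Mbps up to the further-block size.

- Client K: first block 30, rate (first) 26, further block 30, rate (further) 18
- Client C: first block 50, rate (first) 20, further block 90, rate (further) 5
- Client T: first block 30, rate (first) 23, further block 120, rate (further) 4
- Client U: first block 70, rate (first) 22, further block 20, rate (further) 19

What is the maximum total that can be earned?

Order all 8 blocks by rate: Client K/tier1 26 > Client T/tier1 23 > Client U/tier1 22 > Client C/tier1 20 > Client U/tier2 19 > Client K/tier2 18 > Client C/tier2 5 > Client T/tier2 4.
Fill Client K tier1 block (30 at 26) → 240 left.
Client T tier1 at 23: fill all 30 → 210 left.
Fill Client U tier1 block (70 at 22) → 140 left.
Client C/tier1 (20): +50 → 90 left.
Client U tier2 at 19: fill all 20 → 70 left.
Client K/tier2 (18): +30 → 40 left.
Client C/tier2: +40 of 90 at 5; pool empty.
Total = 26×30 + 23×30 + 22×70 + 20×50 + 19×20 + 18×30 + 5×40 = 5130.

5130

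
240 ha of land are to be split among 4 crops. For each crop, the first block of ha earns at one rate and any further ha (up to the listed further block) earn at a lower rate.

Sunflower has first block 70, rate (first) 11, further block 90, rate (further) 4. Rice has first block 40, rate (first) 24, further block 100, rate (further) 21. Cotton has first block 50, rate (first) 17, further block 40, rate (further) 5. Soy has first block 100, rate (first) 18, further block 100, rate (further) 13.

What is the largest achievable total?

Treat each block as its own option and order by rate: Rice/tier1 24 > Rice/tier2 21 > Soy/tier1 18 > Cotton/tier1 17 > Soy/tier2 13 > Sunflower/tier1 11 > Cotton/tier2 5 > Sunflower/tier2 4.
Rice tier1 at 24: fill all 40 → 200 left.
Rice tier2 at 21: fill all 100 → 100 left.
Soy tier1 at 18: fill all 100 → 0 left.
Total = 24×40 + 21×100 + 18×100 = 4860.

4860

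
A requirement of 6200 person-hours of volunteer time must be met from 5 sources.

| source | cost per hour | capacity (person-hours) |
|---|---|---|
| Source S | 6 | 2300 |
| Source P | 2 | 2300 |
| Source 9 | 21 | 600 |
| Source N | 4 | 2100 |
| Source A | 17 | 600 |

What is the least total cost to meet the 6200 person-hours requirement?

Fill from the cheapest source first.
Source P at 2: take all 2300 person-hours → 3900 still needed.
Source N at 4: take all 2100 person-hours → 1800 still needed.
Source S at 6: take 1800 of its 2300 → requirement met.
Source A, Source 9: unused.
Cost = 2300×2 + 2100×4 + 1800×6 = 23800.

23800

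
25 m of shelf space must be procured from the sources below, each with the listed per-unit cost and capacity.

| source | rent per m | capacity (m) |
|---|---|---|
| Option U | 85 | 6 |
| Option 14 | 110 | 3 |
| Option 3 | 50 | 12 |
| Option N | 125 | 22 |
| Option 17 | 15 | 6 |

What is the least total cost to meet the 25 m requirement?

Use sources in increasing cost order.
Take 6 from Option 17 at 15 ; need 19 more.
Option 3 at 50: take all 12 m ; 7 still needed.
Option U at 85: take all 6 m ; 1 still needed.
Option 14 at 110: take 1 of its 3 ; requirement met.
Option N: unused.
Cost = 6×15 + 12×50 + 6×85 + 1×110 = 1310.

1310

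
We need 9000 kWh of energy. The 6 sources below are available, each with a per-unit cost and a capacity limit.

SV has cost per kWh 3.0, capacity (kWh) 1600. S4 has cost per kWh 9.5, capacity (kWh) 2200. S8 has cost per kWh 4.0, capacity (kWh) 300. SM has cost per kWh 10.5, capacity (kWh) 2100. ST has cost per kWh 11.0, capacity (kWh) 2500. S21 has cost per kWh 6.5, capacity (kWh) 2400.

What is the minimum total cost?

68950

Use sources in increasing cost order.
Take 1600 from SV at 3.0 → need 7400 more.
Take 300 from S8 at 4.0 → need 7100 more.
S21 (6.5): use full 2400 → 4700 kWh to go.
S4 (9.5): use full 2200 → 2500 kWh to go.
SM (10.5): use full 2100 → 400 kWh to go.
ST at 11.0: take 400 of its 2500 → requirement met.
Cost = 1600×3.0 + 300×4.0 + 2400×6.5 + 2200×9.5 + 2100×10.5 + 400×11.0 = 68950.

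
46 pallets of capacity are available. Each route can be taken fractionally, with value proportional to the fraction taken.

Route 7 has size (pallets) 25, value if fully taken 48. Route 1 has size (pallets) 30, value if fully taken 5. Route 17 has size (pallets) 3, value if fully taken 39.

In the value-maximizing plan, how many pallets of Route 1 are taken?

Best value per unit of size first: Route 17 39/3≈13, Route 7 48/25≈1.92, Route 1 5/30≈0.167.
Take all of Route 17 (3 pallets, value 39) → 43 pallets left.
Route 7: take in full, 25 pallets for value 48 → 18 left.
18 pallets left: a 18/30 share of Route 1 gives 5×18/30 = 3.

18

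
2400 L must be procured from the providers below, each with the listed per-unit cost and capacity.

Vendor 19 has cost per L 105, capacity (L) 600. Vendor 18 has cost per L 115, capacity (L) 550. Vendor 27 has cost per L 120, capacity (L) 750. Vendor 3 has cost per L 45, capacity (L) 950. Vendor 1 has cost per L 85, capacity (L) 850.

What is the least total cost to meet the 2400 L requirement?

Use providers in increasing cost order.
Vendor 3 at 45: take all 950 L — 1450 still needed.
Take 850 from Vendor 1 at 85 — need 600 more.
Take 600 from Vendor 19 at 105 — need 0 more.
Vendor 18, Vendor 27: unused.
Cost = 950×45 + 850×85 + 600×105 = 178000.

178000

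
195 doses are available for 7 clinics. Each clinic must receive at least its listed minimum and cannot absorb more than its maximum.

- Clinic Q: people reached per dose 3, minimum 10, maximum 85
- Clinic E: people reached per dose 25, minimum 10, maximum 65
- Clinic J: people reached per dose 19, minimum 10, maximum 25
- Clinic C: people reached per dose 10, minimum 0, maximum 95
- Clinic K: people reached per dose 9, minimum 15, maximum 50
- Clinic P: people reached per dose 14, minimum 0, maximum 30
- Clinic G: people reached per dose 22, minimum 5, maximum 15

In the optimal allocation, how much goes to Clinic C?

Meeting every minimum uses 10+10+10+0+15+0+5 = 50 doses, leaving 145.
Order the clinics by people reached per dose: Clinic E 25 > Clinic G 22 > Clinic J 19 > Clinic P 14 > Clinic C 10 > Clinic K 9 > Clinic Q 3.
Give Clinic E 55 more to hit its cap of 65 ; 90 left.
Give Clinic G 10 more to hit its cap of 15 ; 80 left.
Clinic J: +15 to 25 (cap) ; 65 left.
Give Clinic P 30 more to hit its cap of 30 ; 35 left.
Only 35 left; Clinic C takes them to reach 35.

35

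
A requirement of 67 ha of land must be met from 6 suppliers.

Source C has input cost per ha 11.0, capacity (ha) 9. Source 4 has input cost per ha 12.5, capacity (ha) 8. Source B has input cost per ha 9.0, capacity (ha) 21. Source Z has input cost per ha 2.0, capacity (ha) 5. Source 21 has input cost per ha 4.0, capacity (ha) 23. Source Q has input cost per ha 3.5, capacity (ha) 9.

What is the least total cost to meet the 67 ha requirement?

421.5

Fill from the cheapest supplier first.
Source Z at 2.0: take all 5 ha ; 62 still needed.
Source Q (3.5): use full 9 ; 53 ha to go.
Source 21 (4.0): use full 23 ; 30 ha to go.
Source B (9.0): use full 21 ; 9 ha to go.
Source C (11.0): use full 9 ; 0 ha to go.
Source 4: unused.
Cost = 5×2.0 + 9×3.5 + 23×4.0 + 21×9.0 + 9×11.0 = 421.5.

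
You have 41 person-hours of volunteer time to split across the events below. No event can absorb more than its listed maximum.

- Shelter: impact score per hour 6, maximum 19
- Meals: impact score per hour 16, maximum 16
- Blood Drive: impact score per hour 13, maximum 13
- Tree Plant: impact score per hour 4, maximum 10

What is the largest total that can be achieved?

Order the events by impact score per hour: Meals 16 > Blood Drive 13 > Shelter 6 > Tree Plant 4.
Meals takes 16 to reach its cap of 16 ; 25 left.
Blood Drive: +13 to 13 (cap) ; 12 left.
Shelter has room for 19 but only 12 remain, so it gets 12.
Total = 6×12 + 16×16 + 13×13 = 497.

497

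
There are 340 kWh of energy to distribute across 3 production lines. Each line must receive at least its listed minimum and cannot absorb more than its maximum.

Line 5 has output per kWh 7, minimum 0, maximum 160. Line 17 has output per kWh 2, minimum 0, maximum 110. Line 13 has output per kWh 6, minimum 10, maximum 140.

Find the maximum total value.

Meeting every minimum uses 0+0+10 = 10 kWh, leaving 330.
Order the production lines by output per kWh: Line 5 7 > Line 13 6 > Line 17 2.
Line 5: +160 to 160 (cap) — 170 left.
Line 13: +130 to 140 (cap) — 40 left.
Line 17: +40 (room for 110) → 40. Pool exhausted.
Total = 7×160 + 2×40 + 6×140 = 2040.

2040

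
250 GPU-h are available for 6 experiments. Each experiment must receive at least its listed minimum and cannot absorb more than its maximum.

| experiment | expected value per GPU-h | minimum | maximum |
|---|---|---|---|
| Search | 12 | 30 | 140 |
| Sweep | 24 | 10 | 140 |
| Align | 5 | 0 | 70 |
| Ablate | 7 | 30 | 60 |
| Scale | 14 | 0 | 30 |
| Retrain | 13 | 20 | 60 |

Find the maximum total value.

4610

Meeting every minimum uses 30+10+0+30+0+20 = 90 GPU-h, leaving 160.
Order the experiments by expected value per GPU-h: Sweep 24 > Scale 14 > Retrain 13 > Search 12 > Ablate 7 > Align 5.
Sweep: +130 to 140 (cap) → 30 left.
Scale: +30 to 30 (cap) → 0 left.
Total = 12×30 + 24×140 + 7×30 + 14×30 + 13×20 = 4610.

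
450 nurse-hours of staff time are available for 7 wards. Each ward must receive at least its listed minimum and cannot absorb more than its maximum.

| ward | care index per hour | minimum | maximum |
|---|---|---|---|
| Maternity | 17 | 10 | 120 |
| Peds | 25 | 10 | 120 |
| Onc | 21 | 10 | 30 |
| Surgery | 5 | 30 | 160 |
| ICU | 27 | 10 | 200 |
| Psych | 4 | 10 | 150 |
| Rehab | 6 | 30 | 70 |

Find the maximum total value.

9910

Meeting every minimum uses 10+10+10+30+10+10+30 = 110 nurse-hours, leaving 340.
Rank by care index per hour: ICU 27 > Peds 25 > Onc 21 > Maternity 17 > Rehab 6 > Surgery 5 > Psych 4.
ICU takes 190 more to reach its cap of 200 — 150 left.
Give Peds 110 more to hit its cap of 120 — 40 left.
Give Onc 20 more to hit its cap of 30 — 20 left.
Maternity has room for 110 more but only 20 remain, so it gets 30.
Total = 17×30 + 25×120 + 21×30 + 5×30 + 27×200 + 4×10 + 6×30 = 9910.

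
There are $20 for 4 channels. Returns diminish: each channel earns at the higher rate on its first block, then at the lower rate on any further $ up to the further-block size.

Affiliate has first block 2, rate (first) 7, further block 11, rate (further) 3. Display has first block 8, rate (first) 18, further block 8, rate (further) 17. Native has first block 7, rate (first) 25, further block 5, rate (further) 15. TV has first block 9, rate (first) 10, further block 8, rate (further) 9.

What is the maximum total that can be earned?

Order all 8 blocks by rate: Native/first 25 > Display/first 18 > Display/second 17 > Native/second 15 > TV/first 10 > TV/second 9 > Affiliate/first 7 > Affiliate/second 3.
Fill Native first block (7 at 25) ; 13 left.
Fill Display first block (8 at 18) ; 5 left.
Display second at 17: only 5 left, fill 5.
Total = 25×7 + 18×8 + 17×5 = 404.

404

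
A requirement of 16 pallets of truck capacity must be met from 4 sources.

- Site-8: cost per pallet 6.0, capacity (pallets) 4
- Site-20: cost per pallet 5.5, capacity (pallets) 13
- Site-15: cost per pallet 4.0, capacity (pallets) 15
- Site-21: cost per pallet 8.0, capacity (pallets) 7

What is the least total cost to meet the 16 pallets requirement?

65.5

Cheapest first:
Site-15 (4.0): use full 15 — 1 pallets to go.
Site-20 at 5.5: take 1 of its 13 — requirement met.
Site-8, Site-21: unused.
Cost = 15×4.0 + 1×5.5 = 65.5.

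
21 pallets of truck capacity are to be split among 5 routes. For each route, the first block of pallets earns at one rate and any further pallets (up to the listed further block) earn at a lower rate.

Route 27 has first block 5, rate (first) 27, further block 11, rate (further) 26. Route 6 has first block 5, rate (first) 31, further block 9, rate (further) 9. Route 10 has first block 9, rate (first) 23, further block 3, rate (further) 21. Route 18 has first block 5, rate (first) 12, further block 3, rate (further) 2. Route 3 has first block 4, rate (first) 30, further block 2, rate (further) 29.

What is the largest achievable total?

Treat each block as its own option and order by rate: Route 6/first 31 > Route 3/first 30 > Route 3/second 29 > Route 27/first 27 > Route 27/second 26 > Route 10/first 23 > Route 10/second 21 > Route 18/first 12 > Route 6/second 9 > Route 18/second 2.
Fill Route 6 first block (5 at 31) → 16 left.
Route 3/first (30): +4 → 12 left.
Fill Route 3 second block (2 at 29) → 10 left.
Route 27 first at 27: fill all 5 → 5 left.
Route 27 second at 26: only 5 left, fill 5.
Total = 31×5 + 30×4 + 29×2 + 27×5 + 26×5 = 598.

598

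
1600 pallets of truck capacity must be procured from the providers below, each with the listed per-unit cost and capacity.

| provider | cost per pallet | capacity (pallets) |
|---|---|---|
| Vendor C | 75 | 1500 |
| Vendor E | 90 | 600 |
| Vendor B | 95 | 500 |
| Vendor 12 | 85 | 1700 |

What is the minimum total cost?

Cheapest first:
Take 1500 from Vendor C at 75 ; need 100 more.
Vendor 12 at 85: take 100 of its 1700 ; requirement met.
Vendor E, Vendor B: unused.
Cost = 1500×75 + 100×85 = 121000.

121000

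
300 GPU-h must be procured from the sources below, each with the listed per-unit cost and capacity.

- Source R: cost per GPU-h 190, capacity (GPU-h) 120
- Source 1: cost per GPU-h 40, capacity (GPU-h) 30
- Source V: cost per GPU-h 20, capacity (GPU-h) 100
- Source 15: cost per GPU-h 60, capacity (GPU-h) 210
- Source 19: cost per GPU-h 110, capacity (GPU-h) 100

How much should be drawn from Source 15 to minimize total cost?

Use sources in increasing cost order.
Source V (20): use full 100 — 200 GPU-h to go.
Take 30 from Source 1 at 40 — need 170 more.
Source 15 (60): take the remaining 170 — done.
Source 19, Source R: unused.

170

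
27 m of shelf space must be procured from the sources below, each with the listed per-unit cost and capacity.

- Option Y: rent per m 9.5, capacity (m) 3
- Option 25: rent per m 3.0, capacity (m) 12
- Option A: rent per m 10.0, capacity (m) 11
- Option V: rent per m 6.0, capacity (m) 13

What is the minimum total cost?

133

Cheapest first:
Take 12 from Option 25 at 3.0 — need 15 more.
Option V (6.0): use full 13 — 2 m to go.
Take 2 from Option Y at 9.5 to finish.
Option A: unused.
Cost = 12×3.0 + 13×6.0 + 2×9.5 = 133.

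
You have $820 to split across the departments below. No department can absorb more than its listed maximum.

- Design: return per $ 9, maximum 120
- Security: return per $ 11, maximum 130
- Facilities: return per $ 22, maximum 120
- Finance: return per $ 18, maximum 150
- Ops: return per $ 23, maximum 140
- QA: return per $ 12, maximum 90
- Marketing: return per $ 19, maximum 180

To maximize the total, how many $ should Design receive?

Rank by return per $: Ops 23 > Facilities 22 > Marketing 19 > Finance 18 > QA 12 > Security 11 > Design 9.
Ops takes 140 to reach its cap of 140 ; 680 left.
Facilities takes 120 to reach its cap of 120 ; 560 left.
Marketing takes 180 to reach its cap of 180 ; 380 left.
Finance takes 150 to reach its cap of 150 ; 230 left.
QA: +90 to 90 (cap) ; 140 left.
Give Security 130 to hit its cap of 130 ; 10 left.
Only 10 left; Design takes them to reach 10.

10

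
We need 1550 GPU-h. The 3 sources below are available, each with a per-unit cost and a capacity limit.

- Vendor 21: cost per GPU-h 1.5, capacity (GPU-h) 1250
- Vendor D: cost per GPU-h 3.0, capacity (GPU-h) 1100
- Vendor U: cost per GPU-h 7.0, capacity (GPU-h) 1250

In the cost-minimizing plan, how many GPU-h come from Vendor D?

Fill from the cheapest source first.
Take 1250 from Vendor 21 at 1.5 — need 300 more.
Take 300 from Vendor D at 3.0 to finish.
Vendor U: unused.

300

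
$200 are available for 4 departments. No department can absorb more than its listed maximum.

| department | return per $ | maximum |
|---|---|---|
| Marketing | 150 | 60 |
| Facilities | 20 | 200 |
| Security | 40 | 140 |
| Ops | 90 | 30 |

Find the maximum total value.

Order the departments by return per $: Marketing 150 > Ops 90 > Security 40 > Facilities 20.
Marketing: +60 to 60 (cap) ; 140 left.
Ops takes 30 to reach its cap of 30 ; 110 left.
Security: +110 (room for 140) → 110. Pool exhausted.
Total = 150×60 + 40×110 + 90×30 = 16100.

16100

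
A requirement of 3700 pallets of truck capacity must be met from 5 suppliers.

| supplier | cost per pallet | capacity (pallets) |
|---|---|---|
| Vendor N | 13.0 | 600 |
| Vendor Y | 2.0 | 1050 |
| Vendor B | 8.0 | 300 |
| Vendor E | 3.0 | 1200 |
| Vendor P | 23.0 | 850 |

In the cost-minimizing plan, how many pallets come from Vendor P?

550

Cheapest first:
Vendor Y at 2.0: take all 1050 pallets → 2650 still needed.
Vendor E at 3.0: take all 1200 pallets → 1450 still needed.
Take 300 from Vendor B at 8.0 → need 1150 more.
Vendor N at 13.0: take all 600 pallets → 550 still needed.
Vendor P (23.0): take the remaining 550 → done.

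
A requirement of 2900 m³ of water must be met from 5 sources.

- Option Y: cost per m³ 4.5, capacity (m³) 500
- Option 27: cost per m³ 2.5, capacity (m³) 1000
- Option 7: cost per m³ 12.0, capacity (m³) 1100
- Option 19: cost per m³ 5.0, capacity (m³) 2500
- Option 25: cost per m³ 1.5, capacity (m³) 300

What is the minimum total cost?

10700

Fill from the cheapest source first.
Option 25 at 1.5: take all 300 m³ — 2600 still needed.
Option 27 (2.5): use full 1000 — 1600 m³ to go.
Option Y (4.5): use full 500 — 1100 m³ to go.
Take 1100 from Option 19 at 5.0 to finish.
Option 7: unused.
Cost = 300×1.5 + 1000×2.5 + 500×4.5 + 1100×5.0 = 10700.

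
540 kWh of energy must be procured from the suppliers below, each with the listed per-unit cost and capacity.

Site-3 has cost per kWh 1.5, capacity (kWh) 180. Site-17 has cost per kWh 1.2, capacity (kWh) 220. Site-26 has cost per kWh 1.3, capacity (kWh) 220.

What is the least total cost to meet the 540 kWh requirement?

Use suppliers in increasing cost order.
Site-17 (1.2): use full 220 — 320 kWh to go.
Site-26 at 1.3: take all 220 kWh — 100 still needed.
Site-3 (1.5): take the remaining 100 — done.
Cost = 220×1.2 + 220×1.3 + 100×1.5 = 700.

700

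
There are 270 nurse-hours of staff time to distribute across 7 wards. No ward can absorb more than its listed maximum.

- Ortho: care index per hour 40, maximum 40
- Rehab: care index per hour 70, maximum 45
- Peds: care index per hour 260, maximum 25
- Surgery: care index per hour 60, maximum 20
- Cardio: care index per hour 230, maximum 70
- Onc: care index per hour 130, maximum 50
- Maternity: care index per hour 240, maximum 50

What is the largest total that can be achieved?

45850

Highest care index per hour first: Peds 260 > Maternity 240 > Cardio 230 > Onc 130 > Rehab 70 > Surgery 60 > Ortho 40.
Peds takes 25 to reach its cap of 25 → 245 left.
Maternity takes 50 to reach its cap of 50 → 195 left.
Cardio: +70 to 70 (cap) → 125 left.
Give Onc 50 to hit its cap of 50 → 75 left.
Give Rehab 45 to hit its cap of 45 → 30 left.
Surgery: +20 to 20 (cap) → 10 left.
Ortho: +10 (room for 40) → 10. Pool exhausted.
Total = 40×10 + 70×45 + 260×25 + 60×20 + 230×70 + 130×50 + 240×50 = 45850.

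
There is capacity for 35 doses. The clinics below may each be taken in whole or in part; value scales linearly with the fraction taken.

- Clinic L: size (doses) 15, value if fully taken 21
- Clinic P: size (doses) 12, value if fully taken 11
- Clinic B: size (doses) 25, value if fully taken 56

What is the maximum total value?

70

Sort by value density: Clinic B 56/25≈2.24, Clinic L 21/15≈1.4, Clinic P 11/12≈0.917.
Clinic B: take in full, 25 doses for value 56 → 10 left.
Only 10 doses remain; take 10/15 of Clinic L for value 21×10/15 = 14.
Total value = 70.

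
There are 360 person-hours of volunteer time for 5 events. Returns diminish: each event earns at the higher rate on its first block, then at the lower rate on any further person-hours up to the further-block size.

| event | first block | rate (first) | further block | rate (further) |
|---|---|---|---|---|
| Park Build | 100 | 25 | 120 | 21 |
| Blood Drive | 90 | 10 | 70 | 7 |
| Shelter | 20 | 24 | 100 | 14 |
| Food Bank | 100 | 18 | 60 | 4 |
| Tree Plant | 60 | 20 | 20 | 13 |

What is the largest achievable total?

Rank every tier by rate: Park Build/first 25 > Shelter/first 24 > Park Build/second 21 > Tree Plant/first 20 > Food Bank/first 18 > Shelter/second 14 > Tree Plant/second 13 > Blood Drive/first 10 > Blood Drive/second 7 > Food Bank/second 4.
Park Build/first (25): +100 — 260 left.
Shelter/first (24): +20 — 240 left.
Park Build second at 21: fill all 120 — 120 left.
Tree Plant/first (20): +60 — 60 left.
60 remain; put them into Food Bank first at 18.
Total = 25×100 + 24×20 + 21×120 + 20×60 + 18×60 = 7780.

7780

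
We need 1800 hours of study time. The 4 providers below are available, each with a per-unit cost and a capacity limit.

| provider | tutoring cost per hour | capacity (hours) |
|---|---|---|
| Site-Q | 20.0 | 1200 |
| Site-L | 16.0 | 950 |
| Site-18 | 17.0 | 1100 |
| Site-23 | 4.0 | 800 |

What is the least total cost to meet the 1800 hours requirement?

19250

Use providers in increasing cost order.
Take 800 from Site-23 at 4.0 → need 1000 more.
Site-L at 16.0: take all 950 hours → 50 still needed.
Take 50 from Site-18 at 17.0 to finish.
Site-Q: unused.
Cost = 800×4.0 + 950×16.0 + 50×17.0 = 19250.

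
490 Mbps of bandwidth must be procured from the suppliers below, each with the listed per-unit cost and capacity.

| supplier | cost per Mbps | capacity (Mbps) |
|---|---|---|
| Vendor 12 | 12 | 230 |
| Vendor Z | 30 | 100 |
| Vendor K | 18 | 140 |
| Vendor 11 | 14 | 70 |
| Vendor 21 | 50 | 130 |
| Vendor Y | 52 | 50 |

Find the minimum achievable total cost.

Use suppliers in increasing cost order.
Take 230 from Vendor 12 at 12 — need 260 more.
Vendor 11 at 14: take all 70 Mbps — 190 still needed.
Vendor K at 18: take all 140 Mbps — 50 still needed.
Take 50 from Vendor Z at 30 to finish.
Vendor 21, Vendor Y: unused.
Cost = 230×12 + 70×14 + 140×18 + 50×30 = 7760.

7760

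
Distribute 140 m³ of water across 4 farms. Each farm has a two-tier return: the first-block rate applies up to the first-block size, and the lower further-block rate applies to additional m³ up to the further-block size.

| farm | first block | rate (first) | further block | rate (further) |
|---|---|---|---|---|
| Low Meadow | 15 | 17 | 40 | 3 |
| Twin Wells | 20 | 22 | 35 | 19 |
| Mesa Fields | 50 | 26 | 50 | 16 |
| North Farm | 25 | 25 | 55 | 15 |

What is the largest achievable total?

3200

Rank every tier by rate: Mesa Fields/first 26 > North Farm/first 25 > Twin Wells/first 22 > Twin Wells/second 19 > Low Meadow/first 17 > Mesa Fields/second 16 > North Farm/second 15 > Low Meadow/second 3.
Fill Mesa Fields first block (50 at 26) → 90 left.
North Farm first at 25: fill all 25 → 65 left.
Twin Wells first at 22: fill all 20 → 45 left.
Twin Wells second at 19: fill all 35 → 10 left.
Low Meadow first at 17: only 10 left, fill 10.
Total = 26×50 + 25×25 + 22×20 + 19×35 + 17×10 = 3200.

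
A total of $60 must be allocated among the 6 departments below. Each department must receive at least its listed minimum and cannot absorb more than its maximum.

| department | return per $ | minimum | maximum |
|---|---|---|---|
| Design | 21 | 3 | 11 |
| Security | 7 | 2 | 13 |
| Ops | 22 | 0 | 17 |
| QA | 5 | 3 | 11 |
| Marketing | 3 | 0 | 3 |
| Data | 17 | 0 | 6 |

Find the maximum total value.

Meeting every minimum uses 3+2+0+3+0+0 = 8 $, leaving 52.
Order the departments by return per $: Ops 22 > Design 21 > Data 17 > Security 7 > QA 5 > Marketing 3.
Give Ops 17 more to hit its cap of 17 → 35 left.
Design: +8 to 11 (cap) → 27 left.
Data takes 6 more to reach its cap of 6 → 21 left.
Security: +11 to 13 (cap) → 10 left.
QA takes 8 more to reach its cap of 11 → 2 left.
Only 2 left; Marketing takes them to reach 2.
Total = 21×11 + 7×13 + 22×17 + 5×11 + 3×2 + 17×6 = 859.

859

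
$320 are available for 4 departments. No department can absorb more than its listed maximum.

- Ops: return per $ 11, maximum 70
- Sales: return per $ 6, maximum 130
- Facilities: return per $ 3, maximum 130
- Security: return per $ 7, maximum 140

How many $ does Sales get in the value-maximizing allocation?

110

Rank by return per $: Ops 11 > Security 7 > Sales 6 > Facilities 3.
Ops: +70 to 70 (cap) ; 250 left.
Give Security 140 to hit its cap of 140 ; 110 left.
Sales has room for 130 but only 110 remain, so it gets 110.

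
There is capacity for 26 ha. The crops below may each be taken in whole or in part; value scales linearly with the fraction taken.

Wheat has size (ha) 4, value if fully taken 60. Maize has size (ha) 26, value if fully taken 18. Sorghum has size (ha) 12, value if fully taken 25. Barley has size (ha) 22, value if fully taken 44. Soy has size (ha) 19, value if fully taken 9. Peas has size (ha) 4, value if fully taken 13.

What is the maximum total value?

110

Sort by value density: Wheat 60/4≈15, Peas 13/4≈3.25, Sorghum 25/12≈2.08, Barley 44/22≈2, Maize 18/26≈0.692, Soy 9/19≈0.474.
Wheat: take in full, 4 ha for value 60 ; 22 left.
Peas: take in full, 4 ha for value 13 ; 18 left.
All 12 ha of Sorghum fit (value 25) ; 6 remain.
Only 6 ha remain; take 6/22 of Barley for value 44×6/22 = 12.
Total value = 110.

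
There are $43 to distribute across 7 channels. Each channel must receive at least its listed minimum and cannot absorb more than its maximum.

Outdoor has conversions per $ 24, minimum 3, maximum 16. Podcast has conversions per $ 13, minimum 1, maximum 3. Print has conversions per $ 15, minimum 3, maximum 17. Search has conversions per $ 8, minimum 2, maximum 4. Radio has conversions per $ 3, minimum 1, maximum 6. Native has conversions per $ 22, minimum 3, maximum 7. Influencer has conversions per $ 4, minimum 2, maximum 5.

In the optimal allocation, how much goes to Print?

Meeting every minimum uses 3+1+3+2+1+3+2 = 15 $, leaving 28.
Rank by conversions per $: Outdoor 24 > Native 22 > Print 15 > Podcast 13 > Search 8 > Influencer 4 > Radio 3.
Give Outdoor 13 more to hit its cap of 16 → 15 left.
Give Native 4 more to hit its cap of 7 → 11 left.
Only 11 left; Print takes them to reach 14.

14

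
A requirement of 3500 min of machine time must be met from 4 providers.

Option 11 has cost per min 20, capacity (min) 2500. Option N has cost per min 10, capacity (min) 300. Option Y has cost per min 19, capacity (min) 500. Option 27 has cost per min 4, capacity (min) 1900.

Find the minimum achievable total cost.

36100

Fill from the cheapest provider first.
Option 27 (4): use full 1900 ; 1600 min to go.
Option N at 10: take all 300 min ; 1300 still needed.
Option Y at 19: take all 500 min ; 800 still needed.
Option 11 (20): take the remaining 800 ; done.
Cost = 1900×4 + 300×10 + 500×19 + 800×20 = 36100.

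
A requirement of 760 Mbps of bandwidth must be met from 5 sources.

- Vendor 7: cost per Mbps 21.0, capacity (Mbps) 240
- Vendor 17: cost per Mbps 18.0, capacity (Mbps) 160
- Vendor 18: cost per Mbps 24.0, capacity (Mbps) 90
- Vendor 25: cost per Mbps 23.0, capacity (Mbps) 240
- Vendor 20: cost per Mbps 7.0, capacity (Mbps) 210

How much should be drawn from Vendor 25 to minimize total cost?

150

Fill from the cheapest source first.
Vendor 20 at 7.0: take all 210 Mbps — 550 still needed.
Take 160 from Vendor 17 at 18.0 — need 390 more.
Take 240 from Vendor 7 at 21.0 — need 150 more.
Vendor 25 at 23.0: take 150 of its 240 — requirement met.
Vendor 18: unused.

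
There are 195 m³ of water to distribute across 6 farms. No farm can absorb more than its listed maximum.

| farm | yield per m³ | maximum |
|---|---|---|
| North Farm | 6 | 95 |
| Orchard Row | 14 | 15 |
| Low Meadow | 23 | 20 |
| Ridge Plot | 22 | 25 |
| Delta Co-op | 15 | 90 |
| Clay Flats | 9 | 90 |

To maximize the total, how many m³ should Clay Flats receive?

Rank by yield per m³: Low Meadow 23 > Ridge Plot 22 > Delta Co-op 15 > Orchard Row 14 > Clay Flats 9 > North Farm 6.
Give Low Meadow 20 to hit its cap of 20 — 175 left.
Give Ridge Plot 25 to hit its cap of 25 — 150 left.
Give Delta Co-op 90 to hit its cap of 90 — 60 left.
Orchard Row takes 15 to reach its cap of 15 — 45 left.
Clay Flats: +45 (room for 90) → 45. Pool exhausted.

45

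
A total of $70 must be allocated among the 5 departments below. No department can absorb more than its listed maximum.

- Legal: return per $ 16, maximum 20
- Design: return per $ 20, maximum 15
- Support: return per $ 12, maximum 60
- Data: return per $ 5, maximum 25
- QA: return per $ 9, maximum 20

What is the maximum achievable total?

Highest return per $ first: Design 20 > Legal 16 > Support 12 > QA 9 > Data 5.
Design: +15 to 15 (cap) — 55 left.
Give Legal 20 to hit its cap of 20 — 35 left.
Support: +35 (room for 60) → 35. Pool exhausted.
Total = 16×20 + 20×15 + 12×35 = 1040.

1040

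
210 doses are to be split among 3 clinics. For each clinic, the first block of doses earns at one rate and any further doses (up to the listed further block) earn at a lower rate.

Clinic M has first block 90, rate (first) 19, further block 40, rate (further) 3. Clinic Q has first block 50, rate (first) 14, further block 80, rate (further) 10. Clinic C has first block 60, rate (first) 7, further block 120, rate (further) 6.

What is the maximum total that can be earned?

3110

Rank every tier by rate: Clinic M/first 19 > Clinic Q/first 14 > Clinic Q/second 10 > Clinic C/first 7 > Clinic C/second 6 > Clinic M/second 3.
Clinic M/first (19): +90 — 120 left.
Clinic Q/first (14): +50 — 70 left.
Clinic Q second at 10: only 70 left, fill 70.
Total = 19×90 + 14×50 + 10×70 = 3110.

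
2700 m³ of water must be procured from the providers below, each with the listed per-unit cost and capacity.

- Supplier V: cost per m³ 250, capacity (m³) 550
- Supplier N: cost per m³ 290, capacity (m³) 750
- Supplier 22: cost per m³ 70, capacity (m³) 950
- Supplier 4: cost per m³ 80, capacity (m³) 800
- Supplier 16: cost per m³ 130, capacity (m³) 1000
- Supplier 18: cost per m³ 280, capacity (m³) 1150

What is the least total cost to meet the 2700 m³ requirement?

Cheapest first:
Take 950 from Supplier 22 at 70 — need 1750 more.
Take 800 from Supplier 4 at 80 — need 950 more.
Supplier 16 at 130: take 950 of its 1000 — requirement met.
Supplier V, Supplier 18, Supplier N: unused.
Cost = 950×70 + 800×80 + 950×130 = 254000.

254000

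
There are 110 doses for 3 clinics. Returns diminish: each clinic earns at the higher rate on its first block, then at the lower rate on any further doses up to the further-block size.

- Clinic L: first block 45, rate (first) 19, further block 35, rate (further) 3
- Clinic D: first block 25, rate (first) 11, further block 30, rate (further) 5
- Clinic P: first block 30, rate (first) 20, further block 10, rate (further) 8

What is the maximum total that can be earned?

1810

Order all 6 blocks by rate: Clinic P/first 20 > Clinic L/first 19 > Clinic D/first 11 > Clinic P/second 8 > Clinic D/second 5 > Clinic L/second 3.
Clinic P/first (20): +30 → 80 left.
Clinic L first at 19: fill all 45 → 35 left.
Fill Clinic D first block (25 at 11) → 10 left.
Clinic P/second (8): +10 → 0 left.
Total = 20×30 + 19×45 + 11×25 + 8×10 = 1810.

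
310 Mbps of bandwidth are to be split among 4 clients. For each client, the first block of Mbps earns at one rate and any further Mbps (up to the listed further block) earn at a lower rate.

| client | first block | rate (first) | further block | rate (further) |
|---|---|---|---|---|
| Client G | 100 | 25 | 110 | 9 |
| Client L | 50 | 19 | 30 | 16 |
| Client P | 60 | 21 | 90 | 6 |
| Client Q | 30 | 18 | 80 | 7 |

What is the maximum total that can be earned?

6090

Treat each block as its own option and order by rate: Client G/tier1 25 > Client P/tier1 21 > Client L/tier1 19 > Client Q/tier1 18 > Client L/tier2 16 > Client G/tier2 9 > Client Q/tier2 7 > Client P/tier2 6.
Client G/tier1 (25): +100 — 210 left.
Client P/tier1 (21): +60 — 150 left.
Fill Client L tier1 block (50 at 19) — 100 left.
Client Q tier1 at 18: fill all 30 — 70 left.
Fill Client L tier2 block (30 at 16) — 40 left.
Client G/tier2: +40 of 110 at 9; pool empty.
Total = 25×100 + 21×60 + 19×50 + 18×30 + 16×30 + 9×40 = 6090.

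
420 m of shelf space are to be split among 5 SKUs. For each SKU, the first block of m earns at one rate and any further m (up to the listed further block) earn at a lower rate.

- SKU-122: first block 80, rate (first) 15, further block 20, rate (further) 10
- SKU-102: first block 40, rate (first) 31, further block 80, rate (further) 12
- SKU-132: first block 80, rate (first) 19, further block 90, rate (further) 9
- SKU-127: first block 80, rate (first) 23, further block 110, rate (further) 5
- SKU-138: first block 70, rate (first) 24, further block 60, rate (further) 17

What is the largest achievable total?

Treat each block as its own option and order by rate: SKU-102/T1 31 > SKU-138/T1 24 > SKU-127/T1 23 > SKU-132/T1 19 > SKU-138/T2 17 > SKU-122/T1 15 > SKU-102/T2 12 > SKU-122/T2 10 > SKU-132/T2 9 > SKU-127/T2 5.
SKU-102 T1 at 31: fill all 40 ; 380 left.
SKU-138/T1 (24): +70 ; 310 left.
SKU-127/T1 (23): +80 ; 230 left.
Fill SKU-132 T1 block (80 at 19) ; 150 left.
Fill SKU-138 T2 block (60 at 17) ; 90 left.
SKU-122/T1 (15): +80 ; 10 left.
SKU-102 T2 at 12: only 10 left, fill 10.
Total = 31×40 + 24×70 + 23×80 + 19×80 + 17×60 + 15×80 + 12×10 = 8620.

8620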